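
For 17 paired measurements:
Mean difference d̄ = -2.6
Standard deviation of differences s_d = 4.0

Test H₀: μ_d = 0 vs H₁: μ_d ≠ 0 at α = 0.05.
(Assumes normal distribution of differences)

Answer: t = -2.6801, reject H₀

Derivation:
df = n - 1 = 16
SE = s_d/√n = 4.0/√17 = 0.9701
t = d̄/SE = -2.6/0.9701 = -2.6801
Critical value: t_{0.025,16} = ±2.120
p-value ≈ 0.0164
Decision: reject H₀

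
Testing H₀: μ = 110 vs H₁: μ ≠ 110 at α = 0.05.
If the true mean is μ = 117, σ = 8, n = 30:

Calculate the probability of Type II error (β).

SE = σ/√n = 8/√30 = 1.4606
Critical values: μ₀ ± z_0.025×SE = 110 ± 1.960×1.4606
Acceptance region: (107.1372, 112.8628)
Under H₁ (μ = 117): z_high = (112.8628 - 117)/1.4606 = -2.8325, z_low = (107.1372 - 117)/1.4606 = -6.7526
β = P(not reject | H₁) = Φ(-2.8325) - Φ(-6.7526) ≈ 0.0023

Answer: β ≈ 0.0023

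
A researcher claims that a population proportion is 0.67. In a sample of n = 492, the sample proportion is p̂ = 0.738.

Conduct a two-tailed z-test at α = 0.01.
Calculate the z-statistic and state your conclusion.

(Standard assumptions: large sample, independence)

H₀: p = 0.67, H₁: p ≠ 0.67
Standard error: SE = √(p₀(1-p₀)/n) = √(0.67×0.33/492) = 0.021199
z-statistic: z = (p̂ - p₀)/SE = (0.738 - 0.67)/0.021199 = 3.2077
Critical value: z_0.005 = ±2.576
p-value = 0.0013
Decision: reject H₀ at α = 0.01

Answer: z = 3.2077, reject H₀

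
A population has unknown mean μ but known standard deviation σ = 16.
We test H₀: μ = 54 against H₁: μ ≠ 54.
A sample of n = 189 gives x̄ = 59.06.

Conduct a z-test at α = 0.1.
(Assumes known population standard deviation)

Standard error: SE = σ/√n = 16/√189 = 1.1638
z-statistic: z = (x̄ - μ₀)/SE = (59.06 - 54)/1.1638 = 4.3478
Critical value: ±1.645
p-value < 0.0001
Decision: reject H₀

Answer: z = 4.3478, reject H₀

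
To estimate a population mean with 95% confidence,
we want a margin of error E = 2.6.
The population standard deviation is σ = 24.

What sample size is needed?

z_0.025 = 1.960
n = (z×σ/E)² = (1.960×24/2.6)²
n = 327.3316
Round up: n = 328

Answer: n = 328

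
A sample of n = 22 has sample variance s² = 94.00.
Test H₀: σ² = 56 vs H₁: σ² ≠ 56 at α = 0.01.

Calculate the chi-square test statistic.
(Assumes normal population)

df = n - 1 = 21
χ² = (n-1)s²/σ₀² = 21×94.00/56 = 35.2500
Critical values: χ²_{0.995,21} = 8.034, χ²_{0.005,21} = 41.401
Rejection region: χ² < 8.034 or χ² > 41.401
Decision: fail to reject H₀

Answer: χ² = 35.2500, fail to reject H₀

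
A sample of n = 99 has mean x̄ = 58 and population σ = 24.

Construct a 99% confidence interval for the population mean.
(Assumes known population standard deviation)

Confidence level: 99%, α = 0.01
z_0.005 = 2.576
SE = σ/√n = 24/√99 = 2.4121
Margin of error = 2.576 × 2.4121 = 6.2136
CI: x̄ ± margin = 58 ± 6.2136
CI: (51.7864, 64.2136)

Answer: (51.7864, 64.2136)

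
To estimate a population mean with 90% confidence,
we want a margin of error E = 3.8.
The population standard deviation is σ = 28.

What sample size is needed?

Answer: n = 147

Derivation:
z_0.05 = 1.645
n = (z×σ/E)² = (1.645×28/3.8)²
n = 146.9199
Round up: n = 147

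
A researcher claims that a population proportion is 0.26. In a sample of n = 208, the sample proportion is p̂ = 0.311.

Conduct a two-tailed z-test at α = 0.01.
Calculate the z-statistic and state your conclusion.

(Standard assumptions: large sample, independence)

Answer: z = 1.6769, fail to reject H₀

Derivation:
H₀: p = 0.26, H₁: p ≠ 0.26
Standard error: SE = √(p₀(1-p₀)/n) = √(0.26×0.74/208) = 0.030414
z-statistic: z = (p̂ - p₀)/SE = (0.311 - 0.26)/0.030414 = 1.6769
Critical value: z_0.005 = ±2.576
p-value = 0.0936
Decision: fail to reject H₀ at α = 0.01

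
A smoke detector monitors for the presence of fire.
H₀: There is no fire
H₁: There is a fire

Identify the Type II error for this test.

Answer: The alarm fails to sound when there actually is a fire

Derivation:
Type I error: rejecting H₀ when it is actually true (false positive).
Type II error: failing to reject H₀ when H₁ is actually true (false negative).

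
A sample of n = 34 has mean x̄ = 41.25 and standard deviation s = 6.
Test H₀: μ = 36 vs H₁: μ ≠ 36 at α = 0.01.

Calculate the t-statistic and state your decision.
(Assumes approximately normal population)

Answer: t = 5.1020, reject H₀

Derivation:
df = n - 1 = 33
SE = s/√n = 6/√34 = 1.0290
t = (x̄ - μ₀)/SE = (41.25 - 36)/1.0290 = 5.1020
Critical value: t_{0.005,33} = ±2.733
p-value < 0.0001
Decision: reject H₀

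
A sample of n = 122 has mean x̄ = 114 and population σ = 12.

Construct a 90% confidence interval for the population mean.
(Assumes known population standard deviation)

Answer: (112.2129, 115.7871)

Derivation:
Confidence level: 90%, α = 0.1
z_0.05 = 1.645
SE = σ/√n = 12/√122 = 1.0864
Margin of error = 1.645 × 1.0864 = 1.7871
CI: x̄ ± margin = 114 ± 1.7871
CI: (112.2129, 115.7871)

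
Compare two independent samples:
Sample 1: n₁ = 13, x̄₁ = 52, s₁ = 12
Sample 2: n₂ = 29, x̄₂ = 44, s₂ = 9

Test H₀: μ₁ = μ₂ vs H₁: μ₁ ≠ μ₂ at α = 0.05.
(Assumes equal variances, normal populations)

Pooled variance: s²_p = [12×12² + 28×9²]/(40) = 99.9000
s_p = 9.9950
SE = s_p×√(1/n₁ + 1/n₂) = 9.9950×√(1/13 + 1/29) = 3.3361
t = (x̄₁ - x̄₂)/SE = (52 - 44)/3.3361 = 2.3980
df = 40, t-critical = ±2.021
Decision: reject H₀

Answer: t = 2.3980, reject H₀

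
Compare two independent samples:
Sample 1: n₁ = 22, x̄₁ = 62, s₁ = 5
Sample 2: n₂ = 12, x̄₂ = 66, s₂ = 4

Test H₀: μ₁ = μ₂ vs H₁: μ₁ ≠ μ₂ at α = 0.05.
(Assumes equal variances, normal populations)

Answer: t = -2.3814, reject H₀

Derivation:
Pooled variance: s²_p = [21×5² + 11×4²]/(32) = 21.9062
s_p = 4.6804
SE = s_p×√(1/n₁ + 1/n₂) = 4.6804×√(1/22 + 1/12) = 1.6797
t = (x̄₁ - x̄₂)/SE = (62 - 66)/1.6797 = -2.3814
df = 32, t-critical = ±2.037
Decision: reject H₀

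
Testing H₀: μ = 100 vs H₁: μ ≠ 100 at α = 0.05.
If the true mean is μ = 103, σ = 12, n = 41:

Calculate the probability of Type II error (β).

Answer: β ≈ 0.6401

Derivation:
SE = σ/√n = 12/√41 = 1.8741
Critical values: μ₀ ± z_0.025×SE = 100 ± 1.960×1.8741
Acceptance region: (96.3268, 103.6732)
Under H₁ (μ = 103): z_high = (103.6732 - 103)/1.8741 = 0.3592, z_low = (96.3268 - 103)/1.8741 = -3.5607
β = P(not reject | H₁) = Φ(0.3592) - Φ(-3.5607) ≈ 0.6401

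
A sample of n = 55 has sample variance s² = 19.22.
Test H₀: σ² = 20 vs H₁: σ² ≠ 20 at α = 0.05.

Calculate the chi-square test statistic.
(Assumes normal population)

Answer: χ² = 51.8940, fail to reject H₀

Derivation:
df = n - 1 = 54
χ² = (n-1)s²/σ₀² = 54×19.22/20 = 51.8940
Critical values: χ²_{0.975,54} = 35.586, χ²_{0.025,54} = 76.192
Rejection region: χ² < 35.586 or χ² > 76.192
Decision: fail to reject H₀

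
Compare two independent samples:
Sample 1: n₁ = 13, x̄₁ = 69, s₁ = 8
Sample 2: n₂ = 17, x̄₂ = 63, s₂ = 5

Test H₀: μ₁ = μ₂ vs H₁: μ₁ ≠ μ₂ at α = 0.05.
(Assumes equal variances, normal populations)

Pooled variance: s²_p = [12×8² + 16×5²]/(28) = 41.7143
s_p = 6.4587
SE = s_p×√(1/n₁ + 1/n₂) = 6.4587×√(1/13 + 1/17) = 2.3796
t = (x̄₁ - x̄₂)/SE = (69 - 63)/2.3796 = 2.5214
df = 28, t-critical = ±2.048
Decision: reject H₀

Answer: t = 2.5214, reject H₀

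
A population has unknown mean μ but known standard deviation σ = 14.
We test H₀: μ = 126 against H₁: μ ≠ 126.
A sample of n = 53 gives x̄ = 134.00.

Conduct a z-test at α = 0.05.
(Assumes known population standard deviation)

Answer: z = 4.1602, reject H₀

Derivation:
Standard error: SE = σ/√n = 14/√53 = 1.9230
z-statistic: z = (x̄ - μ₀)/SE = (134.00 - 126)/1.9230 = 4.1602
Critical value: ±1.960
p-value < 0.0001
Decision: reject H₀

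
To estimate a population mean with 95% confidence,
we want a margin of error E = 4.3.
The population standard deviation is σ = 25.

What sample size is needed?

Answer: n = 130

Derivation:
z_0.025 = 1.960
n = (z×σ/E)² = (1.960×25/4.3)²
n = 129.8540
Round up: n = 130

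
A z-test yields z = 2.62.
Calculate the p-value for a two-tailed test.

For z = 2.62:
p = 2×P(Z > |2.62|) = 2×(1 - Φ(2.62)) = 0.0088

Answer: p-value ≈ 0.0088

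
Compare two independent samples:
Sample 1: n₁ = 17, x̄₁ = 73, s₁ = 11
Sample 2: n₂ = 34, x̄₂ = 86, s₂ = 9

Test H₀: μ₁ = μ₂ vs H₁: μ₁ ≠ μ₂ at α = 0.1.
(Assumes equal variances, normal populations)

Pooled variance: s²_p = [16×11² + 33×9²]/(49) = 94.0612
s_p = 9.6985
SE = s_p×√(1/n₁ + 1/n₂) = 9.6985×√(1/17 + 1/34) = 2.8809
t = (x̄₁ - x̄₂)/SE = (73 - 86)/2.8809 = -4.5125
df = 49, t-critical = ±1.677
Decision: reject H₀

Answer: t = -4.5125, reject H₀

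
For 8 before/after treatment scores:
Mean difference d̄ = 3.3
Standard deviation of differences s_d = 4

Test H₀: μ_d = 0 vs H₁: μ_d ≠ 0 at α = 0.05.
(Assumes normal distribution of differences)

Answer: t = 2.3335, fail to reject H₀

Derivation:
df = n - 1 = 7
SE = s_d/√n = 4/√8 = 1.4142
t = d̄/SE = 3.3/1.4142 = 2.3335
Critical value: t_{0.025,7} = ±2.365
p-value ≈ 0.0523
Decision: fail to reject H₀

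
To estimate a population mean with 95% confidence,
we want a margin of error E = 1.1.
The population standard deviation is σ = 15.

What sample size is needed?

Answer: n = 715

Derivation:
z_0.025 = 1.960
n = (z×σ/E)² = (1.960×15/1.1)²
n = 714.3471
Round up: n = 715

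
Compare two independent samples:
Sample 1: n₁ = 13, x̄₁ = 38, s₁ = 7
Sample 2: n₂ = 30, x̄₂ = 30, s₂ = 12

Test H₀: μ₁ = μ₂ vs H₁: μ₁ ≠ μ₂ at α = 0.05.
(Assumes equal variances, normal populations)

Answer: t = 2.2351, reject H₀

Derivation:
Pooled variance: s²_p = [12×7² + 29×12²]/(41) = 116.1951
s_p = 10.7794
SE = s_p×√(1/n₁ + 1/n₂) = 10.7794×√(1/13 + 1/30) = 3.5793
t = (x̄₁ - x̄₂)/SE = (38 - 30)/3.5793 = 2.2351
df = 41, t-critical = ±2.020
Decision: reject H₀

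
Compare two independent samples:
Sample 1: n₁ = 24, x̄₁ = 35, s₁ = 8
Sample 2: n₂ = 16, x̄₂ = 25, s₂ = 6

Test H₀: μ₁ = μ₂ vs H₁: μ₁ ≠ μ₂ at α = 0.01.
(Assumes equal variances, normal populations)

Answer: t = 4.2580, reject H₀

Derivation:
Pooled variance: s²_p = [23×8² + 15×6²]/(38) = 52.9474
s_p = 7.2765
SE = s_p×√(1/n₁ + 1/n₂) = 7.2765×√(1/24 + 1/16) = 2.3485
t = (x̄₁ - x̄₂)/SE = (35 - 25)/2.3485 = 4.2580
df = 38, t-critical = ±2.712
Decision: reject H₀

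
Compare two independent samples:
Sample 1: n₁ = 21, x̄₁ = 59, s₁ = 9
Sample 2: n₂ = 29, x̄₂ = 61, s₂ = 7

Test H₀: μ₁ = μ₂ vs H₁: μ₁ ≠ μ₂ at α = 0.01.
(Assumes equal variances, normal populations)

Answer: t = -0.8841, fail to reject H₀

Derivation:
Pooled variance: s²_p = [20×9² + 28×7²]/(48) = 62.3333
s_p = 7.8951
SE = s_p×√(1/n₁ + 1/n₂) = 7.8951×√(1/21 + 1/29) = 2.2622
t = (x̄₁ - x̄₂)/SE = (59 - 61)/2.2622 = -0.8841
df = 48, t-critical = ±2.682
Decision: fail to reject H₀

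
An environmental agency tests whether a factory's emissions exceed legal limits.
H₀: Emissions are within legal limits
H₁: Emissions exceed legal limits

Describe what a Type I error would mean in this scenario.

Answer: Citing a compliant factory for excess emissions

Derivation:
A Type I error (probability α) occurs when we reject a true H₀.
A Type II error (probability β) occurs when we fail to reject a false H₀.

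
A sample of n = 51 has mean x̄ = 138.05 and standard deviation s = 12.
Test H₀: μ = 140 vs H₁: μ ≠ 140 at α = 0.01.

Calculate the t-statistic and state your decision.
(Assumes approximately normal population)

Answer: t = -1.1605, fail to reject H₀

Derivation:
df = n - 1 = 50
SE = s/√n = 12/√51 = 1.6803
t = (x̄ - μ₀)/SE = (138.05 - 140)/1.6803 = -1.1605
Critical value: t_{0.005,50} = ±2.678
p-value ≈ 0.2514
Decision: fail to reject H₀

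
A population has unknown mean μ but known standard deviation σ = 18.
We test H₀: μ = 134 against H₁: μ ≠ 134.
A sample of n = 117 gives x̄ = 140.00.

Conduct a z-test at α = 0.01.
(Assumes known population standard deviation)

Answer: z = 3.6056, reject H₀

Derivation:
Standard error: SE = σ/√n = 18/√117 = 1.6641
z-statistic: z = (x̄ - μ₀)/SE = (140.00 - 134)/1.6641 = 3.6056
Critical value: ±2.576
p-value = 0.0003
Decision: reject H₀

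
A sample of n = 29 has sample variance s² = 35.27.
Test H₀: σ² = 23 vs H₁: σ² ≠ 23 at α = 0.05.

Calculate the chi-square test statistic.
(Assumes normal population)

df = n - 1 = 28
χ² = (n-1)s²/σ₀² = 28×35.27/23 = 42.9374
Critical values: χ²_{0.975,28} = 15.308, χ²_{0.025,28} = 44.461
Rejection region: χ² < 15.308 or χ² > 44.461
Decision: fail to reject H₀

Answer: χ² = 42.9374, fail to reject H₀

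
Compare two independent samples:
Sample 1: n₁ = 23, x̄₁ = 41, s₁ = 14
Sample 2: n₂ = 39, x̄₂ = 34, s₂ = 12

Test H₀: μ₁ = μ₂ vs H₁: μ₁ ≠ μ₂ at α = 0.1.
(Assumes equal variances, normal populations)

Pooled variance: s²_p = [22×14² + 38×12²]/(60) = 163.0667
s_p = 12.7698
SE = s_p×√(1/n₁ + 1/n₂) = 12.7698×√(1/23 + 1/39) = 3.3573
t = (x̄₁ - x̄₂)/SE = (41 - 34)/3.3573 = 2.0850
df = 60, t-critical = ±1.671
Decision: reject H₀

Answer: t = 2.0850, reject H₀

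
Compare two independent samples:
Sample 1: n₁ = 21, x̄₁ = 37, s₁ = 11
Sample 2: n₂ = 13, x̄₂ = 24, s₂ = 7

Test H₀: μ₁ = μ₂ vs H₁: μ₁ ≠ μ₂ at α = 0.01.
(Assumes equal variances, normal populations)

Answer: t = 3.7994, reject H₀

Derivation:
Pooled variance: s²_p = [20×11² + 12×7²]/(32) = 94.0000
s_p = 9.6954
SE = s_p×√(1/n₁ + 1/n₂) = 9.6954×√(1/21 + 1/13) = 3.4216
t = (x̄₁ - x̄₂)/SE = (37 - 24)/3.4216 = 3.7994
df = 32, t-critical = ±2.738
Decision: reject H₀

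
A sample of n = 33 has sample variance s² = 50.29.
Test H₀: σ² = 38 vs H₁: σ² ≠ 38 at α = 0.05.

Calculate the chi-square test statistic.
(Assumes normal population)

Answer: χ² = 42.3495, fail to reject H₀

Derivation:
df = n - 1 = 32
χ² = (n-1)s²/σ₀² = 32×50.29/38 = 42.3495
Critical values: χ²_{0.975,32} = 18.291, χ²_{0.025,32} = 49.480
Rejection region: χ² < 18.291 or χ² > 49.480
Decision: fail to reject H₀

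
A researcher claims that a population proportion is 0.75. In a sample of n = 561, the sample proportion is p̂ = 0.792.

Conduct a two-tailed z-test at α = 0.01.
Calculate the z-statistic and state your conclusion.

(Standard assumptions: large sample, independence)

H₀: p = 0.75, H₁: p ≠ 0.75
Standard error: SE = √(p₀(1-p₀)/n) = √(0.75×0.25/561) = 0.018282
z-statistic: z = (p̂ - p₀)/SE = (0.792 - 0.75)/0.018282 = 2.2973
Critical value: z_0.005 = ±2.576
p-value = 0.0216
Decision: fail to reject H₀ at α = 0.01

Answer: z = 2.2973, fail to reject H₀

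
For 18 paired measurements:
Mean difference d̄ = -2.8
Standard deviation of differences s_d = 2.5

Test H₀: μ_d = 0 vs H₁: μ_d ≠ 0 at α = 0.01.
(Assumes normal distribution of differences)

Answer: t = -4.7514, reject H₀

Derivation:
df = n - 1 = 17
SE = s_d/√n = 2.5/√18 = 0.5893
t = d̄/SE = -2.8/0.5893 = -4.7514
Critical value: t_{0.005,17} = ±2.898
p-value ≈ 0.0002
Decision: reject H₀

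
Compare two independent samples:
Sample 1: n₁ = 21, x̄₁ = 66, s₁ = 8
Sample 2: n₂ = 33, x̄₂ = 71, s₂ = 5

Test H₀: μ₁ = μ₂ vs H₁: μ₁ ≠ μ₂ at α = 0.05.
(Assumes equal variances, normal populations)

Answer: t = -2.8321, reject H₀

Derivation:
Pooled variance: s²_p = [20×8² + 32×5²]/(52) = 40.0000
s_p = 6.3246
SE = s_p×√(1/n₁ + 1/n₂) = 6.3246×√(1/21 + 1/33) = 1.7655
t = (x̄₁ - x̄₂)/SE = (66 - 71)/1.7655 = -2.8321
df = 52, t-critical = ±2.007
Decision: reject H₀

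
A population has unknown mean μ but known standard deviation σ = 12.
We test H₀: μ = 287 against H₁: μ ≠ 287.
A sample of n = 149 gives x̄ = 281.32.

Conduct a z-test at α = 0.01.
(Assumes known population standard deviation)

Answer: z = -5.7776, reject H₀

Derivation:
Standard error: SE = σ/√n = 12/√149 = 0.9831
z-statistic: z = (x̄ - μ₀)/SE = (281.32 - 287)/0.9831 = -5.7776
Critical value: ±2.576
p-value < 0.0001
Decision: reject H₀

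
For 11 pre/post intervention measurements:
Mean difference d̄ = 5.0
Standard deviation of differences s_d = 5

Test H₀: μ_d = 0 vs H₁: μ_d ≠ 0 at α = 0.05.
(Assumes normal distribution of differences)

df = n - 1 = 10
SE = s_d/√n = 5/√11 = 1.5076
t = d̄/SE = 5.0/1.5076 = 3.3165
Critical value: t_{0.025,10} = ±2.228
p-value ≈ 0.0078
Decision: reject H₀

Answer: t = 3.3165, reject H₀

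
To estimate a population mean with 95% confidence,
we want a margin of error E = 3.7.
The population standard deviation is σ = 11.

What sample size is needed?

z_0.025 = 1.960
n = (z×σ/E)² = (1.960×11/3.7)²
n = 33.9542
Round up: n = 34

Answer: n = 34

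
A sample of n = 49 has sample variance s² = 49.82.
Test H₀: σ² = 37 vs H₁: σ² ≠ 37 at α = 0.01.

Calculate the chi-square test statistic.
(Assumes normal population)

Answer: χ² = 64.6314, fail to reject H₀

Derivation:
df = n - 1 = 48
χ² = (n-1)s²/σ₀² = 48×49.82/37 = 64.6314
Critical values: χ²_{0.995,48} = 26.511, χ²_{0.005,48} = 76.969
Rejection region: χ² < 26.511 or χ² > 76.969
Decision: fail to reject H₀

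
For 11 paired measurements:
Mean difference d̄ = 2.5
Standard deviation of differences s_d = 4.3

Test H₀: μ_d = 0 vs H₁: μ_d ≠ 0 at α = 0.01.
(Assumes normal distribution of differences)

Answer: t = 1.9283, fail to reject H₀

Derivation:
df = n - 1 = 10
SE = s_d/√n = 4.3/√11 = 1.2965
t = d̄/SE = 2.5/1.2965 = 1.9283
Critical value: t_{0.005,10} = ±3.169
p-value ≈ 0.0827
Decision: fail to reject H₀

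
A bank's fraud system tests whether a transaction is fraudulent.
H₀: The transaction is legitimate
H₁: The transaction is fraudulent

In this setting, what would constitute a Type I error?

Answer: Blocking a legitimate transaction as fraud

Derivation:
Type I error (α): Rejecting H₀ when H₀ is true
Type II error (β): Failing to reject H₀ when H₁ is true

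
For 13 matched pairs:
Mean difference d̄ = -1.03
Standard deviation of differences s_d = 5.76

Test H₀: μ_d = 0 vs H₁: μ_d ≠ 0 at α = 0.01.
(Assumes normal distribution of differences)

Answer: t = -0.6448, fail to reject H₀

Derivation:
df = n - 1 = 12
SE = s_d/√n = 5.76/√13 = 1.5975
t = d̄/SE = -1.03/1.5975 = -0.6448
Critical value: t_{0.005,12} = ±3.055
p-value ≈ 0.5312
Decision: fail to reject H₀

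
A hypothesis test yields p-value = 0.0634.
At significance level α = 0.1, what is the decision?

Answer: reject H₀

Derivation:
Compare p-value to α:
0.0634 < 0.1
Decision: reject H₀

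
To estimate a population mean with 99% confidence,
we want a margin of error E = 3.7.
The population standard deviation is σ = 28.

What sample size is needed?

z_0.005 = 2.576
n = (z×σ/E)² = (2.576×28/3.7)²
n = 380.0181
Round up: n = 381

Answer: n = 381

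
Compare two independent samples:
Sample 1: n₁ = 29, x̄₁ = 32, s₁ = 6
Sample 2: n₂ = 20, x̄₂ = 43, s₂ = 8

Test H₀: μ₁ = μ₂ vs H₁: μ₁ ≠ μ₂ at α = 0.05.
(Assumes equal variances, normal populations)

Answer: t = -5.5017, reject H₀

Derivation:
Pooled variance: s²_p = [28×6² + 19×8²]/(47) = 47.3191
s_p = 6.8789
SE = s_p×√(1/n₁ + 1/n₂) = 6.8789×√(1/29 + 1/20) = 1.9994
t = (x̄₁ - x̄₂)/SE = (32 - 43)/1.9994 = -5.5017
df = 47, t-critical = ±2.012
Decision: reject H₀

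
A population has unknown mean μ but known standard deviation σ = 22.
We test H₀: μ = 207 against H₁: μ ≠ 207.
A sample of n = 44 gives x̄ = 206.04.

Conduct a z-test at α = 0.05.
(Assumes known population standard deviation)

Answer: z = -0.2895, fail to reject H₀

Derivation:
Standard error: SE = σ/√n = 22/√44 = 3.3166
z-statistic: z = (x̄ - μ₀)/SE = (206.04 - 207)/3.3166 = -0.2895
Critical value: ±1.960
p-value = 0.7722
Decision: fail to reject H₀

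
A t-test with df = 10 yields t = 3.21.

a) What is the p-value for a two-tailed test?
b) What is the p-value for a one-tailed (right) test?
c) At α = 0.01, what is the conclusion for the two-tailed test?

Using t-distribution with df = 10:
a) Two-tailed: p = 2×P(T > 3.21) = 0.0093
b) One-tailed: p = P(T > 3.21) = 0.0047
c) 0.0093 < 0.01, reject H₀

Answer: a) 0.0093, b) 0.0047, c) reject H₀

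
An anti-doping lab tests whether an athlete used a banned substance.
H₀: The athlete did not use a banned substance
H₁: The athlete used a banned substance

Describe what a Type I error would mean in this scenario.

Type I error: rejecting H₀ when it is actually true (false positive).
Type II error: failing to reject H₀ when H₁ is actually true (false negative).

Answer: Falsely accusing a clean athlete of doping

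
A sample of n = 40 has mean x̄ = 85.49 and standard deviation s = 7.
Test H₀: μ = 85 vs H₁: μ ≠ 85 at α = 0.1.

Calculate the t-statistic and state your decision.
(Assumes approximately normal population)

df = n - 1 = 39
SE = s/√n = 7/√40 = 1.1068
t = (x̄ - μ₀)/SE = (85.49 - 85)/1.1068 = 0.4427
Critical value: t_{0.05,39} = ±1.685
p-value ≈ 0.6604
Decision: fail to reject H₀

Answer: t = 0.4427, fail to reject H₀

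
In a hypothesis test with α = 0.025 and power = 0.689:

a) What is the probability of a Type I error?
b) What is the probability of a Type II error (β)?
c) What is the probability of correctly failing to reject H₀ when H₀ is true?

Answer: a) 0.025, b) 0.311, c) 0.975

Derivation:
a) Type I error probability = α = 0.025
b) Power = P(reject H₀ | H₁ true) = 1 - β = 0.689, so Type II error probability = β = 1 - Power = 0.311
c) P(fail to reject H₀ | H₀ true) = 1 - α = 0.975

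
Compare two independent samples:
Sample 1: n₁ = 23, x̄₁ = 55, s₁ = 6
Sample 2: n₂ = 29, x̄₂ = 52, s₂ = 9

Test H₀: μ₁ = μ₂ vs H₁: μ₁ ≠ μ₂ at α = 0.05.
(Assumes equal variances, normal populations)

Pooled variance: s²_p = [22×6² + 28×9²]/(50) = 61.2000
s_p = 7.8230
SE = s_p×√(1/n₁ + 1/n₂) = 7.8230×√(1/23 + 1/29) = 2.1843
t = (x̄₁ - x̄₂)/SE = (55 - 52)/2.1843 = 1.3734
df = 50, t-critical = ±2.009
Decision: fail to reject H₀

Answer: t = 1.3734, fail to reject H₀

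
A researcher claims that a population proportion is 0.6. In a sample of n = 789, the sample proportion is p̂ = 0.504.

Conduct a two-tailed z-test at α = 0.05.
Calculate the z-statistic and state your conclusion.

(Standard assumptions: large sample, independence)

H₀: p = 0.6, H₁: p ≠ 0.6
Standard error: SE = √(p₀(1-p₀)/n) = √(0.6×0.4/789) = 0.017441
z-statistic: z = (p̂ - p₀)/SE = (0.504 - 0.6)/0.017441 = -5.5043
Critical value: z_0.025 = ±1.960
p-value < 0.0001
Decision: reject H₀ at α = 0.05

Answer: z = -5.5043, reject H₀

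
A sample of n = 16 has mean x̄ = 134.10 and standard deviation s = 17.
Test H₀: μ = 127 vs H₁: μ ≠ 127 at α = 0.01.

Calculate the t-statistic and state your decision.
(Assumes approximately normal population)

df = n - 1 = 15
SE = s/√n = 17/√16 = 4.2500
t = (x̄ - μ₀)/SE = (134.10 - 127)/4.2500 = 1.6706
Critical value: t_{0.005,15} = ±2.947
p-value ≈ 0.1155
Decision: fail to reject H₀

Answer: t = 1.6706, fail to reject H₀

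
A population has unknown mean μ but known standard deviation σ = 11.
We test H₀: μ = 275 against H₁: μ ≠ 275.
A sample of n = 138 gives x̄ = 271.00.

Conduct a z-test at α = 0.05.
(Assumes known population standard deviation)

Answer: z = -4.2717, reject H₀

Derivation:
Standard error: SE = σ/√n = 11/√138 = 0.9364
z-statistic: z = (x̄ - μ₀)/SE = (271.00 - 275)/0.9364 = -4.2717
Critical value: ±1.960
p-value < 0.0001
Decision: reject H₀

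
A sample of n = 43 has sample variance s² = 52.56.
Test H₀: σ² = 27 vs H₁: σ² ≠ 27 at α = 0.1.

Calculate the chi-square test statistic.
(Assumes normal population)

Answer: χ² = 81.7600, reject H₀

Derivation:
df = n - 1 = 42
χ² = (n-1)s²/σ₀² = 42×52.56/27 = 81.7600
Critical values: χ²_{0.95,42} = 28.144, χ²_{0.05,42} = 58.124
Rejection region: χ² < 28.144 or χ² > 58.124
Decision: reject H₀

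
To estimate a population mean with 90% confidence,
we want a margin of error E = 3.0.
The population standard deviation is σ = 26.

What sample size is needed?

z_0.05 = 1.645
n = (z×σ/E)² = (1.645×26/3.0)²
n = 203.2525
Round up: n = 204

Answer: n = 204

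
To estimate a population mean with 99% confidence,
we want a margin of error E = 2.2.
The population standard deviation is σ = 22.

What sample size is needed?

Answer: n = 664

Derivation:
z_0.005 = 2.576
n = (z×σ/E)² = (2.576×22/2.2)²
n = 663.5776
Round up: n = 664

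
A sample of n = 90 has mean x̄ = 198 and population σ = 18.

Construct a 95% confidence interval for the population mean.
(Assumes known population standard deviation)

Answer: (194.2811, 201.7189)

Derivation:
Confidence level: 95%, α = 0.05
z_0.025 = 1.960
SE = σ/√n = 18/√90 = 1.8974
Margin of error = 1.960 × 1.8974 = 3.7189
CI: x̄ ± margin = 198 ± 3.7189
CI: (194.2811, 201.7189)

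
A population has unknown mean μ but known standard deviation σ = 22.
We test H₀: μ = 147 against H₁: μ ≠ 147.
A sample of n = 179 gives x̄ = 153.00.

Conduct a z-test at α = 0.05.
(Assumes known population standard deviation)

Standard error: SE = σ/√n = 22/√179 = 1.6444
z-statistic: z = (x̄ - μ₀)/SE = (153.00 - 147)/1.6444 = 3.6487
Critical value: ±1.960
p-value = 0.0003
Decision: reject H₀

Answer: z = 3.6487, reject H₀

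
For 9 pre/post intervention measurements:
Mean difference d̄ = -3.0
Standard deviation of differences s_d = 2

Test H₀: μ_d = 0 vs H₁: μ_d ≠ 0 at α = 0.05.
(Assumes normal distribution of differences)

df = n - 1 = 8
SE = s_d/√n = 2/√9 = 0.6667
t = d̄/SE = -3.0/0.6667 = -4.4998
Critical value: t_{0.025,8} = ±2.306
p-value ≈ 0.0020
Decision: reject H₀

Answer: t = -4.4998, reject H₀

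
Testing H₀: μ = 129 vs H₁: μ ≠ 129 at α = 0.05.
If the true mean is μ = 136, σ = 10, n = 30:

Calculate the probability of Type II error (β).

SE = σ/√n = 10/√30 = 1.8257
Critical values: μ₀ ± z_0.025×SE = 129 ± 1.960×1.8257
Acceptance region: (125.4216, 132.5784)
Under H₁ (μ = 136): z_high = (132.5784 - 136)/1.8257 = -1.8741, z_low = (125.4216 - 136)/1.8257 = -5.7942
β = P(not reject | H₁) = Φ(-1.8741) - Φ(-5.7942) ≈ 0.0305

Answer: β ≈ 0.0305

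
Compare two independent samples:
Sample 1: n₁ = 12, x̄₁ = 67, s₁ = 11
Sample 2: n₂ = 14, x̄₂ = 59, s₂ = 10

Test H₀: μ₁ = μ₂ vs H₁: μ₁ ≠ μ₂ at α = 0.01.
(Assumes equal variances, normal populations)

Pooled variance: s²_p = [11×11² + 13×10²]/(24) = 109.6250
s_p = 10.4702
SE = s_p×√(1/n₁ + 1/n₂) = 10.4702×√(1/12 + 1/14) = 4.1190
t = (x̄₁ - x̄₂)/SE = (67 - 59)/4.1190 = 1.9422
df = 24, t-critical = ±2.797
Decision: fail to reject H₀

Answer: t = 1.9422, fail to reject H₀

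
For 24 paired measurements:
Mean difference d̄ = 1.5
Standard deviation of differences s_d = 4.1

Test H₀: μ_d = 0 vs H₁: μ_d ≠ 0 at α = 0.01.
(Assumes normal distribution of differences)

df = n - 1 = 23
SE = s_d/√n = 4.1/√24 = 0.8369
t = d̄/SE = 1.5/0.8369 = 1.7923
Critical value: t_{0.005,23} = ±2.807
p-value ≈ 0.0863
Decision: fail to reject H₀

Answer: t = 1.7923, fail to reject H₀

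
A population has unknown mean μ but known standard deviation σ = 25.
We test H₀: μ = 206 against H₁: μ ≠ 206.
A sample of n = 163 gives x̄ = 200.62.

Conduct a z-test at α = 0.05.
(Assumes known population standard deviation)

Answer: z = -2.7474, reject H₀

Derivation:
Standard error: SE = σ/√n = 25/√163 = 1.9582
z-statistic: z = (x̄ - μ₀)/SE = (200.62 - 206)/1.9582 = -2.7474
Critical value: ±1.960
p-value = 0.0060
Decision: reject H₀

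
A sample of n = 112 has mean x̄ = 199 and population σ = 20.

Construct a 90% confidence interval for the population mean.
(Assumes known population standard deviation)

Answer: (195.8913, 202.1087)

Derivation:
Confidence level: 90%, α = 0.1
z_0.05 = 1.645
SE = σ/√n = 20/√112 = 1.8898
Margin of error = 1.645 × 1.8898 = 3.1087
CI: x̄ ± margin = 199 ± 3.1087
CI: (195.8913, 202.1087)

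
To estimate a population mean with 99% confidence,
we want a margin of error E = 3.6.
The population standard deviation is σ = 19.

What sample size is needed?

z_0.005 = 2.576
n = (z×σ/E)² = (2.576×19/3.6)²
n = 184.8391
Round up: n = 185

Answer: n = 185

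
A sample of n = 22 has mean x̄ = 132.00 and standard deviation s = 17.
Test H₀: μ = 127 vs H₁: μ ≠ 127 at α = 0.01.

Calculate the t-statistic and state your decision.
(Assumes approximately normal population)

df = n - 1 = 21
SE = s/√n = 17/√22 = 3.6244
t = (x̄ - μ₀)/SE = (132.00 - 127)/3.6244 = 1.3795
Critical value: t_{0.005,21} = ±2.831
p-value ≈ 0.1823
Decision: fail to reject H₀

Answer: t = 1.3795, fail to reject H₀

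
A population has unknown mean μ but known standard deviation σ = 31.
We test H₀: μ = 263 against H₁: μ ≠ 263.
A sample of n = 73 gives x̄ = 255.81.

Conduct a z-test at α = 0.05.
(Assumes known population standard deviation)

Answer: z = -1.9816, reject H₀

Derivation:
Standard error: SE = σ/√n = 31/√73 = 3.6283
z-statistic: z = (x̄ - μ₀)/SE = (255.81 - 263)/3.6283 = -1.9816
Critical value: ±1.960
p-value = 0.0475
Decision: reject H₀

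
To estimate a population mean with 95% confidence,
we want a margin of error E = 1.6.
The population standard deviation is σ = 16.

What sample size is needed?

z_0.025 = 1.960
n = (z×σ/E)² = (1.960×16/1.6)²
n = 384.1600
Round up: n = 385

Answer: n = 385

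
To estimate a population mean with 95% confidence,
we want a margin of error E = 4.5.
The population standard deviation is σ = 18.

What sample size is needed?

Answer: n = 62

Derivation:
z_0.025 = 1.960
n = (z×σ/E)² = (1.960×18/4.5)²
n = 61.4656
Round up: n = 62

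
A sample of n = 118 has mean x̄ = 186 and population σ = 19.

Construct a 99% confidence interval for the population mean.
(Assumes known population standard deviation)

Confidence level: 99%, α = 0.01
z_0.005 = 2.576
SE = σ/√n = 19/√118 = 1.7491
Margin of error = 2.576 × 1.7491 = 4.5057
CI: x̄ ± margin = 186 ± 4.5057
CI: (181.4943, 190.5057)

Answer: (181.4943, 190.5057)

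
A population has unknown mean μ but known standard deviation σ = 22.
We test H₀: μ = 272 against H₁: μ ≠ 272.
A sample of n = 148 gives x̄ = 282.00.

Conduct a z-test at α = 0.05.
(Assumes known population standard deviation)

Answer: z = 5.5298, reject H₀

Derivation:
Standard error: SE = σ/√n = 22/√148 = 1.8084
z-statistic: z = (x̄ - μ₀)/SE = (282.00 - 272)/1.8084 = 5.5298
Critical value: ±1.960
p-value < 0.0001
Decision: reject H₀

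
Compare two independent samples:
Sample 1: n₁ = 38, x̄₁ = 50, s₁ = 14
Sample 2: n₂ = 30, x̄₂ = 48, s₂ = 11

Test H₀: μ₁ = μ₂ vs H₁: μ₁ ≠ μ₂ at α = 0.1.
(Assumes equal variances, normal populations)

Answer: t = 0.6413, fail to reject H₀

Derivation:
Pooled variance: s²_p = [37×14² + 29×11²]/(66) = 163.0455
s_p = 12.7689
SE = s_p×√(1/n₁ + 1/n₂) = 12.7689×√(1/38 + 1/30) = 3.1186
t = (x̄₁ - x̄₂)/SE = (50 - 48)/3.1186 = 0.6413
df = 66, t-critical = ±1.668
Decision: fail to reject H₀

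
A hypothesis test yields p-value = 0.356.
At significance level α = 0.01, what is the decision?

Compare p-value to α:
0.356 ≥ 0.01
Decision: fail to reject H₀

Answer: fail to reject H₀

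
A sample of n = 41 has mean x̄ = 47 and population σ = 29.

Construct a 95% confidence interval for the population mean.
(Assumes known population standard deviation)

Answer: (38.1232, 55.8768)

Derivation:
Confidence level: 95%, α = 0.05
z_0.025 = 1.960
SE = σ/√n = 29/√41 = 4.5290
Margin of error = 1.960 × 4.5290 = 8.8768
CI: x̄ ± margin = 47 ± 8.8768
CI: (38.1232, 55.8768)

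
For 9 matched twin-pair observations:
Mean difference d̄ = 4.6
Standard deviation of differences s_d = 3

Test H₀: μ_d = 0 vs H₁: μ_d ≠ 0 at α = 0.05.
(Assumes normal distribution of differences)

Answer: t = 4.6000, reject H₀

Derivation:
df = n - 1 = 8
SE = s_d/√n = 3/√9 = 1.0000
t = d̄/SE = 4.6/1.0000 = 4.6000
Critical value: t_{0.025,8} = ±2.306
p-value ≈ 0.0018
Decision: reject H₀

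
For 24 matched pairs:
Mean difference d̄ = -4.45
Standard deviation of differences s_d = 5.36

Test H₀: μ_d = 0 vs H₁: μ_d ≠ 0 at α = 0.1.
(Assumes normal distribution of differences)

df = n - 1 = 23
SE = s_d/√n = 5.36/√24 = 1.0941
t = d̄/SE = -4.45/1.0941 = -4.0673
Critical value: t_{0.05,23} = ±1.714
p-value ≈ 0.0005
Decision: reject H₀

Answer: t = -4.0673, reject H₀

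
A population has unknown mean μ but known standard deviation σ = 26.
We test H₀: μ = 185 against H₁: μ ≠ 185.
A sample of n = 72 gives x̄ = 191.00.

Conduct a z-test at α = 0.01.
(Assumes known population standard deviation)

Standard error: SE = σ/√n = 26/√72 = 3.0641
z-statistic: z = (x̄ - μ₀)/SE = (191.00 - 185)/3.0641 = 1.9582
Critical value: ±2.576
p-value = 0.0502
Decision: fail to reject H₀

Answer: z = 1.9582, fail to reject H₀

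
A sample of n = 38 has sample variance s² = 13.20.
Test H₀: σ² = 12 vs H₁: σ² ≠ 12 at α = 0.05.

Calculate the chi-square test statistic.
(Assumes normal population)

df = n - 1 = 37
χ² = (n-1)s²/σ₀² = 37×13.20/12 = 40.7000
Critical values: χ²_{0.975,37} = 22.106, χ²_{0.025,37} = 55.668
Rejection region: χ² < 22.106 or χ² > 55.668
Decision: fail to reject H₀

Answer: χ² = 40.7000, fail to reject H₀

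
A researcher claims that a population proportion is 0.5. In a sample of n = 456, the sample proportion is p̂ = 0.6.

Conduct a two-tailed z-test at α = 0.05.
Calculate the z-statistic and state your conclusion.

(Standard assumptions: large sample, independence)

H₀: p = 0.5, H₁: p ≠ 0.5
Standard error: SE = √(p₀(1-p₀)/n) = √(0.5×0.5/456) = 0.023415
z-statistic: z = (p̂ - p₀)/SE = (0.6 - 0.5)/0.023415 = 4.2708
Critical value: z_0.025 = ±1.960
p-value < 0.0001
Decision: reject H₀ at α = 0.05

Answer: z = 4.2708, reject H₀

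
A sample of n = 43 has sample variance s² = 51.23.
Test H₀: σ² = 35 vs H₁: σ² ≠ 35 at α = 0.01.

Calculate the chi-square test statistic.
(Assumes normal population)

df = n - 1 = 42
χ² = (n-1)s²/σ₀² = 42×51.23/35 = 61.4760
Critical values: χ²_{0.995,42} = 22.138, χ²_{0.005,42} = 69.336
Rejection region: χ² < 22.138 or χ² > 69.336
Decision: fail to reject H₀

Answer: χ² = 61.4760, fail to reject H₀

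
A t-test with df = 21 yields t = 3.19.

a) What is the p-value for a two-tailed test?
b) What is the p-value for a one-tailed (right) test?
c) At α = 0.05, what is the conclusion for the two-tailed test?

Using t-distribution with df = 21:
a) Two-tailed: p = 2×P(T > 3.19) = 0.0044
b) One-tailed: p = P(T > 3.19) = 0.0022
c) 0.0044 < 0.05, reject H₀

Answer: a) 0.0044, b) 0.0022, c) reject H₀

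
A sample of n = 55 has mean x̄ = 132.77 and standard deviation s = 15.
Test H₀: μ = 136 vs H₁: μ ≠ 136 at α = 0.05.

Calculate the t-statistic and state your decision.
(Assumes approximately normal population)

df = n - 1 = 54
SE = s/√n = 15/√55 = 2.0226
t = (x̄ - μ₀)/SE = (132.77 - 136)/2.0226 = -1.5970
Critical value: t_{0.025,54} = ±2.005
p-value ≈ 0.1161
Decision: fail to reject H₀

Answer: t = -1.5970, fail to reject H₀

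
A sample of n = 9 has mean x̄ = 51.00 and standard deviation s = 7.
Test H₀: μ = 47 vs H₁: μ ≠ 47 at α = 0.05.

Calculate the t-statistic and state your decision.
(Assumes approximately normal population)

Answer: t = 1.7143, fail to reject H₀

Derivation:
df = n - 1 = 8
SE = s/√n = 7/√9 = 2.3333
t = (x̄ - μ₀)/SE = (51.00 - 47)/2.3333 = 1.7143
Critical value: t_{0.025,8} = ±2.306
p-value ≈ 0.1248
Decision: fail to reject H₀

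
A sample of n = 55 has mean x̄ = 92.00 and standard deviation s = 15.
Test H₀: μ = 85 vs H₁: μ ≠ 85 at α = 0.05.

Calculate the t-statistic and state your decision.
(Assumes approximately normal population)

df = n - 1 = 54
SE = s/√n = 15/√55 = 2.0226
t = (x̄ - μ₀)/SE = (92.00 - 85)/2.0226 = 3.4609
Critical value: t_{0.025,54} = ±2.005
p-value ≈ 0.0011
Decision: reject H₀

Answer: t = 3.4609, reject H₀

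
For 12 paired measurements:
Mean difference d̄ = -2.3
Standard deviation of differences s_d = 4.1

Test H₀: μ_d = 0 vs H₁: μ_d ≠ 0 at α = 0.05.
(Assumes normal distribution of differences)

Answer: t = -1.9432, fail to reject H₀

Derivation:
df = n - 1 = 11
SE = s_d/√n = 4.1/√12 = 1.1836
t = d̄/SE = -2.3/1.1836 = -1.9432
Critical value: t_{0.025,11} = ±2.201
p-value ≈ 0.0780
Decision: fail to reject H₀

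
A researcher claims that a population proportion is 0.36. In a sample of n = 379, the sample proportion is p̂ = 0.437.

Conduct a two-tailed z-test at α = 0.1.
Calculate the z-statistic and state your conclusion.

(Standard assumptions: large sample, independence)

H₀: p = 0.36, H₁: p ≠ 0.36
Standard error: SE = √(p₀(1-p₀)/n) = √(0.36×0.64/379) = 0.024656
z-statistic: z = (p̂ - p₀)/SE = (0.437 - 0.36)/0.024656 = 3.1230
Critical value: z_0.05 = ±1.645
p-value = 0.0018
Decision: reject H₀ at α = 0.1

Answer: z = 3.1230, reject H₀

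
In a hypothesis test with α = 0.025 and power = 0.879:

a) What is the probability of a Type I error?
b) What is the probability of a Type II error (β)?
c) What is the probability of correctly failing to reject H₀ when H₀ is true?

Answer: a) 0.025, b) 0.121, c) 0.975

Derivation:
a) Type I error probability = α = 0.025
b) Power = P(reject H₀ | H₁ true) = 1 - β = 0.879, so Type II error probability = β = 1 - Power = 0.121
c) P(fail to reject H₀ | H₀ true) = 1 - α = 0.975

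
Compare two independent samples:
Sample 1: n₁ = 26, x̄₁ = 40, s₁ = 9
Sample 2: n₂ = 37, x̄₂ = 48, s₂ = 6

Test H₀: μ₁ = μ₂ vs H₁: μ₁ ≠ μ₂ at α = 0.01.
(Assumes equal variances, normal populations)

Answer: t = -4.2368, reject H₀

Derivation:
Pooled variance: s²_p = [25×9² + 36×6²]/(61) = 54.4426
s_p = 7.3785
SE = s_p×√(1/n₁ + 1/n₂) = 7.3785×√(1/26 + 1/37) = 1.8882
t = (x̄₁ - x̄₂)/SE = (40 - 48)/1.8882 = -4.2368
df = 61, t-critical = ±2.659
Decision: reject H₀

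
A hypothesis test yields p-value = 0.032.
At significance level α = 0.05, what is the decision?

Compare p-value to α:
0.032 < 0.05
Decision: reject H₀

Answer: reject H₀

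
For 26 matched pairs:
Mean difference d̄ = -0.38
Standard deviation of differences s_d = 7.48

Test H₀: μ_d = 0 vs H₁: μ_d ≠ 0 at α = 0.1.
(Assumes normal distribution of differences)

df = n - 1 = 25
SE = s_d/√n = 7.48/√26 = 1.4669
t = d̄/SE = -0.38/1.4669 = -0.2590
Critical value: t_{0.05,25} = ±1.708
p-value ≈ 0.7978
Decision: fail to reject H₀

Answer: t = -0.2590, fail to reject H₀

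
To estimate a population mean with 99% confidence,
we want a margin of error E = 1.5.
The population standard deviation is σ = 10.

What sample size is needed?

Answer: n = 295

Derivation:
z_0.005 = 2.576
n = (z×σ/E)² = (2.576×10/1.5)²
n = 294.9234
Round up: n = 295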